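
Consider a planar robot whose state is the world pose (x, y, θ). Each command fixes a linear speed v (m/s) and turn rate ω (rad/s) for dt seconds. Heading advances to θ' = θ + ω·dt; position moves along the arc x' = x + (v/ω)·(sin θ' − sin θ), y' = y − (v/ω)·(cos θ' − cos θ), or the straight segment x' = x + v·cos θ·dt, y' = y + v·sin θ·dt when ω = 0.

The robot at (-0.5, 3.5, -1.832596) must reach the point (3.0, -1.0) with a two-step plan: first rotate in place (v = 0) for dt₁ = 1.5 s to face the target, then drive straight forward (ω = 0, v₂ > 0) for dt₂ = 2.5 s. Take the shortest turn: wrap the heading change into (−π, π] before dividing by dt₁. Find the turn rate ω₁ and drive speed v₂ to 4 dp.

ω₁ = 0.6152, v₂ = 2.2804

heading to target = atan2(-1−3.5, 3−-0.5) = -0.9098
Δθ = wrap(-0.9098 − -1.8326) = 0.9228; ω₁ = Δθ/dt₁ = 0.6152
distance = √((3−-0.5)² + (-1−3.5)²) = 5.7009; v₂ = distance/dt₂ = 2.2804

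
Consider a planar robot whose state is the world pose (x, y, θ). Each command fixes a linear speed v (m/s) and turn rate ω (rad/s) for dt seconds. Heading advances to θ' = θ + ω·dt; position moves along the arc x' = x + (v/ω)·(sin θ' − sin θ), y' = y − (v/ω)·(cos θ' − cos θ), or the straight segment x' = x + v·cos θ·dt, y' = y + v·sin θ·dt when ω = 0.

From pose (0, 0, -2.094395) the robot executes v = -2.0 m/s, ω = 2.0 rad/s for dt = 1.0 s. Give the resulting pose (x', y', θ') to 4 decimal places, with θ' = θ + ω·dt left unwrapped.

θ' = -2.0944 + 2.0·1.0 = -0.0944
R = v/ω = -2.0/2.0 = -1.0000
x' = 0 + -1.0000·(sin -0.0944 − sin -2.0944) = -0.7718
y' = 0 − -1.0000·(cos -0.0944 − cos -2.0944) = 1.4955

(-0.7718, 1.4955, -0.0944)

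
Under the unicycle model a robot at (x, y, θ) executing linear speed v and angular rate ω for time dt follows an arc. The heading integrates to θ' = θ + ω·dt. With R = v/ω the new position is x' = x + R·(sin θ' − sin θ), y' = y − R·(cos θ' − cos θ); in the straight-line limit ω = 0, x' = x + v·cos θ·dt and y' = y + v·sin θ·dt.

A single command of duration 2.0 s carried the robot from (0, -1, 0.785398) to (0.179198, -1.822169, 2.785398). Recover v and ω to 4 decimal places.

Δθ = 2.785398 − 0.785398 = 2.000000
ω = Δθ/dt = 2.000000/2.0 = 1.0000
R = −Δy/(cos θ' − cos θ) = -0.5000
v = R·ω = -0.5000·1.0000 = -0.5000

v = -0.5000, ω = 1.0000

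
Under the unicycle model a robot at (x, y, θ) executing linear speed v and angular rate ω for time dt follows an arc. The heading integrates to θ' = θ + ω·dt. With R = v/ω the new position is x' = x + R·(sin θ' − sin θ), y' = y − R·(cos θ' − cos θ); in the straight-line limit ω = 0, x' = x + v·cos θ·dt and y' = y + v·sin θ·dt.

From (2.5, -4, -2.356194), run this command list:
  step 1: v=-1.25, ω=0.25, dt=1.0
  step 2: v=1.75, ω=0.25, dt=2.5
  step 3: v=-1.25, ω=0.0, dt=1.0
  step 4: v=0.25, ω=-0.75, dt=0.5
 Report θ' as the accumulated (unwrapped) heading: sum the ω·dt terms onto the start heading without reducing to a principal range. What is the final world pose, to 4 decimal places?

step 1: θ'=-2.1062 (R=-5.0000) → pose (3.2648, -3.0154, -2.1062)
step 2: θ'=-1.4812 (R=7.0000) → pose (2.3133, -7.2130, -1.4812)
step 3: θ'=-1.4812 (straight) → pose (2.2015, -5.9681, -1.4812)
step 4: θ'=-1.8562 (R=-0.3333) → pose (2.1893, -6.0917, -1.8562)

(2.1893, -6.0917, -1.8562)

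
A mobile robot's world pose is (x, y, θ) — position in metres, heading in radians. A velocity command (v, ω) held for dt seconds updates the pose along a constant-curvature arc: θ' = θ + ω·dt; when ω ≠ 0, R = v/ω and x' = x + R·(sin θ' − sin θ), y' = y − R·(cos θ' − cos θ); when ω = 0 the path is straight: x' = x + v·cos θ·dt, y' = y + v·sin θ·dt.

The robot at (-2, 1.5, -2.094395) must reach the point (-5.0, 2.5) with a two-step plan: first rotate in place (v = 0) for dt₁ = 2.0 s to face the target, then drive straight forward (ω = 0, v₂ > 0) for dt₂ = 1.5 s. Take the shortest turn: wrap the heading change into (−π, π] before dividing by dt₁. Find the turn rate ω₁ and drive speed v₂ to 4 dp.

heading to target = atan2(2.5−1.5, -5−-2) = 2.8198
Δθ = wrap(2.8198 − -2.0944) = -1.3689; ω₁ = Δθ/dt₁ = -0.6845
distance = √((-5−-2)² + (2.5−1.5)²) = 3.1623; v₂ = distance/dt₂ = 2.1082

ω₁ = -0.6845, v₂ = 2.1082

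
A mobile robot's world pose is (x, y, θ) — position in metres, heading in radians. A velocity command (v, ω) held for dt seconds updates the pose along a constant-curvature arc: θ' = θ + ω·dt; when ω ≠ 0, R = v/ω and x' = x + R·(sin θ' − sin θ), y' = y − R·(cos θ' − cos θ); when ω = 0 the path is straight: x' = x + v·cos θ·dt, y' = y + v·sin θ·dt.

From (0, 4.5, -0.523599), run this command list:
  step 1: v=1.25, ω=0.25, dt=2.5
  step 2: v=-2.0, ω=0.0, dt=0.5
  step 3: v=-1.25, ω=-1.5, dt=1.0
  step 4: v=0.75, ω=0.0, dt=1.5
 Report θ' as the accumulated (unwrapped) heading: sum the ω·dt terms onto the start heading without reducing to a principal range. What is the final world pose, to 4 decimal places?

step 1: θ'=0.1014 (R=5.0000) → pose (3.0061, 3.8558, 0.1014)
step 2: θ'=0.1014 (straight) → pose (2.0113, 3.7546, 0.1014)
step 3: θ'=-1.3986 (R=0.8333) → pose (1.1059, 4.4408, -1.3986)
step 4: θ'=-1.3986 (straight) → pose (1.2987, 3.3325, -1.3986)

(1.2987, 3.3325, -1.3986)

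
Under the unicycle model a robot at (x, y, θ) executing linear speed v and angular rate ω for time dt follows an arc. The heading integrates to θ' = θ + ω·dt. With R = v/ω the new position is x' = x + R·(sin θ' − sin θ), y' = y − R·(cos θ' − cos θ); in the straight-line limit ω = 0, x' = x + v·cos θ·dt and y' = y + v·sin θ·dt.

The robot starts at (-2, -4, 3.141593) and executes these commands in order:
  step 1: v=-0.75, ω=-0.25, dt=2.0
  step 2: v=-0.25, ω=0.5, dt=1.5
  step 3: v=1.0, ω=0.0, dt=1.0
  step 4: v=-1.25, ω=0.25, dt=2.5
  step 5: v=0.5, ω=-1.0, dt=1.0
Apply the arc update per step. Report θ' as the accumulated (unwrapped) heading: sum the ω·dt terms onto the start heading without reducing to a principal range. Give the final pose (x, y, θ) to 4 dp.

(0.9874, -3.1963, 3.0166)

step 1: θ'=2.6416 (R=3.0000) → pose (-0.5617, -4.3673, 2.6416)
step 2: θ'=3.3916 (R=-0.5000) → pose (-0.1983, -4.4129, 3.3916)
step 3: θ'=3.3916 (straight) → pose (-1.1672, -4.6603, 3.3916)
step 4: θ'=4.0166 (R=-5.0000) → pose (1.4335, -3.0207, 4.0166)
step 5: θ'=3.0166 (R=-0.5000) → pose (0.9874, -3.1963, 3.0166)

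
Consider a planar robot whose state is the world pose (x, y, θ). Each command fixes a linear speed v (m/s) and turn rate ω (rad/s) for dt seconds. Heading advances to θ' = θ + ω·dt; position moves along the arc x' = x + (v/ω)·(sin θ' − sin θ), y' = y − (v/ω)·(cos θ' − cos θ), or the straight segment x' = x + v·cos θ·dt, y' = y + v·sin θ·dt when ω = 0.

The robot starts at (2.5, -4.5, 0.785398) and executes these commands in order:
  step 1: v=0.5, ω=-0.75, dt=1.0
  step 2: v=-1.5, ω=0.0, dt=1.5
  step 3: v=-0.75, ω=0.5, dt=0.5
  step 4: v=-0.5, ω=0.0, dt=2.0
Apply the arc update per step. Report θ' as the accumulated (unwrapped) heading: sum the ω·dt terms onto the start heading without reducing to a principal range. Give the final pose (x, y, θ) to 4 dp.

step 1: θ'=0.0354 (R=-0.6667) → pose (2.9478, -4.3052, 0.0354)
step 2: θ'=0.0354 (straight) → pose (0.6992, -4.3848, 0.0354)
step 3: θ'=0.2854 (R=-1.5000) → pose (0.3300, -4.4445, 0.2854)
step 4: θ'=0.2854 (straight) → pose (-0.6296, -4.7261, 0.2854)

(-0.6296, -4.7261, 0.2854)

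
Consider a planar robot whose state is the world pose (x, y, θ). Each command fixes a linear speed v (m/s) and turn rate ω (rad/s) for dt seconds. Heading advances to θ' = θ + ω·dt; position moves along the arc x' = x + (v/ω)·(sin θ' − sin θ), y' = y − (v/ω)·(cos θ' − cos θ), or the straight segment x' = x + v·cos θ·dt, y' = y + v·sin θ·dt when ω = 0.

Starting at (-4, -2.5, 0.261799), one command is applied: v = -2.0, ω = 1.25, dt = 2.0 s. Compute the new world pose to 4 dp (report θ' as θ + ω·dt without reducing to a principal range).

θ' = 0.2618 + 1.25·2.0 = 2.7618
R = v/ω = -2.0/1.25 = -1.6000
x' = -4 + -1.6000·(sin 2.7618 − sin 0.2618) = -4.1791
y' = -2.5 − -1.6000·(cos 2.7618 − cos 0.2618) = -5.5315

(-4.1791, -5.5315, 2.7618)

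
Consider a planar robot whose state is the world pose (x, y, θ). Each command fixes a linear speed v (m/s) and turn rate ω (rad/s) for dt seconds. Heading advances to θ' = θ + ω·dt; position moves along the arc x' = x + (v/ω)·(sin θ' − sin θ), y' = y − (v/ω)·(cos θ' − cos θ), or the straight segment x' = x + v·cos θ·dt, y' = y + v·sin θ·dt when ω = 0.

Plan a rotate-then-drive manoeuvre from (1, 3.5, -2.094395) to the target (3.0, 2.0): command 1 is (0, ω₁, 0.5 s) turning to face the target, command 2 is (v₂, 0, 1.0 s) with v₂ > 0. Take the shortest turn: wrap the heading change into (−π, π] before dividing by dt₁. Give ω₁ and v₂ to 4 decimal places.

ω₁ = 2.9018, v₂ = 2.5000

heading to target = atan2(2−3.5, 3−1) = -0.6435
Δθ = wrap(-0.6435 − -2.0944) = 1.4509; ω₁ = Δθ/dt₁ = 2.9018
distance = √((3−1)² + (2−3.5)²) = 2.5000; v₂ = distance/dt₂ = 2.5000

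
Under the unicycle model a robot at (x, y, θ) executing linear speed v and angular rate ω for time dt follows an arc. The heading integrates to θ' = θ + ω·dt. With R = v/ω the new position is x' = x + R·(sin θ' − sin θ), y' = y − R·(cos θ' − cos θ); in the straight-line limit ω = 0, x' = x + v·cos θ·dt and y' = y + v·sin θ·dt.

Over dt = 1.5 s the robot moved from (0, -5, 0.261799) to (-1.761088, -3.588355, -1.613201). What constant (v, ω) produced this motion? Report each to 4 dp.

v = -1.7500, ω = -1.2500

Δθ = -1.613201 − 0.261799 = -1.875000
ω = Δθ/dt = -1.875000/1.5 = -1.2500
R = Δx/(sin θ' − sin θ) = 1.4000
v = R·ω = 1.4000·-1.2500 = -1.7500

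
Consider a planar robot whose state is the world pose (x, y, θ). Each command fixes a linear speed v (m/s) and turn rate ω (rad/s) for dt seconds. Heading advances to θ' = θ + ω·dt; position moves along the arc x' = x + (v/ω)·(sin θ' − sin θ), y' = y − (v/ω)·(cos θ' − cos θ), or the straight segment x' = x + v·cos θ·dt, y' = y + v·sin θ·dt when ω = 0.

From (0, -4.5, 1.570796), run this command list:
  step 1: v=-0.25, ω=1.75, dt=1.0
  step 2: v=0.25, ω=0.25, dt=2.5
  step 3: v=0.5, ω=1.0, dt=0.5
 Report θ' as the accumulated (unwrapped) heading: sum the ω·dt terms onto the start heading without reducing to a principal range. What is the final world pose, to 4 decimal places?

step 1: θ'=3.3208 (R=-0.1429) → pose (0.1683, -4.6406, 3.3208)
step 2: θ'=3.9458 (R=1.0000) → pose (-0.3737, -4.9309, 3.9458)
step 3: θ'=4.4458 (R=0.5000) → pose (-0.4959, -5.1460, 4.4458)

(-0.4959, -5.1460, 4.4458)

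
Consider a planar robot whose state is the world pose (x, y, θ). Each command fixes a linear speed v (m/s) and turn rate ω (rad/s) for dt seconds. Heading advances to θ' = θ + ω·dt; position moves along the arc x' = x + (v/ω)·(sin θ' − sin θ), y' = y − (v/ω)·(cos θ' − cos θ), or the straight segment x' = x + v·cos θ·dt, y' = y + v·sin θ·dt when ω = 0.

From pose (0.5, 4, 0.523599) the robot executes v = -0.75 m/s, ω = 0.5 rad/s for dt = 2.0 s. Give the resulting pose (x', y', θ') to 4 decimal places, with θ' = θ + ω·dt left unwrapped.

θ' = 0.5236 + 0.5·2.0 = 1.5236
R = v/ω = -0.75/0.5 = -1.5000
x' = 0.5 + -1.5000·(sin 1.5236 − sin 0.5236) = -0.2483
y' = 4 − -1.5000·(cos 1.5236 − cos 0.5236) = 2.7717

(-0.2483, 2.7717, 1.5236)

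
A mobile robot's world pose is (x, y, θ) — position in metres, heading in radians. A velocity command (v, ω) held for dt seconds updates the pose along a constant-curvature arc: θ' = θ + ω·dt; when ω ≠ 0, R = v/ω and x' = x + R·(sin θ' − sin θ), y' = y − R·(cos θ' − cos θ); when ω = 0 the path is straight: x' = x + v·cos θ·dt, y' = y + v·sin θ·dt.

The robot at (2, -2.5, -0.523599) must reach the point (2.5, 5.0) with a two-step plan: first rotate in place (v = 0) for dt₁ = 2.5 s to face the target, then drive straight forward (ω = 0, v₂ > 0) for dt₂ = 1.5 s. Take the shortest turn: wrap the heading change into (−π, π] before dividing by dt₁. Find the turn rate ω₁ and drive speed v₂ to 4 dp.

ω₁ = 0.8111, v₂ = 5.0111

heading to target = atan2(5−-2.5, 2.5−2) = 1.5042
Δθ = wrap(1.5042 − -0.5236) = 2.0278; ω₁ = Δθ/dt₁ = 0.8111
distance = √((2.5−2)² + (5−-2.5)²) = 7.5166; v₂ = distance/dt₂ = 5.0111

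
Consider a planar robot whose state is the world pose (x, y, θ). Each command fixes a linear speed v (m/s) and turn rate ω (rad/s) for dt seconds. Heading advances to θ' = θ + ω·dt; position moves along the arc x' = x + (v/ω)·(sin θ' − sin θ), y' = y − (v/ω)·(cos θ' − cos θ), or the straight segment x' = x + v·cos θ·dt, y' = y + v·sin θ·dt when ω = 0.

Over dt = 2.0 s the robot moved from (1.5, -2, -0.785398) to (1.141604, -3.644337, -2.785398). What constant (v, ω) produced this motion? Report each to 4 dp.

v = 1.0000, ω = -1.0000

Δθ = -2.785398 − -0.785398 = -2.000000
ω = Δθ/dt = -2.000000/2.0 = -1.0000
R = −Δy/(cos θ' − cos θ) = -1.0000
v = R·ω = -1.0000·-1.0000 = 1.0000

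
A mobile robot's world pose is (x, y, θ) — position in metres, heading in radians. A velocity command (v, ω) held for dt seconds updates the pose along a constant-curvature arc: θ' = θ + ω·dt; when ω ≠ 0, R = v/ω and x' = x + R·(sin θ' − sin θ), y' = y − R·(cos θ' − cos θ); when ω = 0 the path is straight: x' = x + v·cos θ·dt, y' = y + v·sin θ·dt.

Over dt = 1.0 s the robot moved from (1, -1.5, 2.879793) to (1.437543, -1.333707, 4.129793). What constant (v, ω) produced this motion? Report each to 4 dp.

v = -0.5000, ω = 1.2500

Δθ = 4.129793 − 2.879793 = 1.250000
ω = Δθ/dt = 1.250000/1.0 = 1.2500
R = Δx/(sin θ' − sin θ) = -0.4000
v = R·ω = -0.4000·1.2500 = -0.5000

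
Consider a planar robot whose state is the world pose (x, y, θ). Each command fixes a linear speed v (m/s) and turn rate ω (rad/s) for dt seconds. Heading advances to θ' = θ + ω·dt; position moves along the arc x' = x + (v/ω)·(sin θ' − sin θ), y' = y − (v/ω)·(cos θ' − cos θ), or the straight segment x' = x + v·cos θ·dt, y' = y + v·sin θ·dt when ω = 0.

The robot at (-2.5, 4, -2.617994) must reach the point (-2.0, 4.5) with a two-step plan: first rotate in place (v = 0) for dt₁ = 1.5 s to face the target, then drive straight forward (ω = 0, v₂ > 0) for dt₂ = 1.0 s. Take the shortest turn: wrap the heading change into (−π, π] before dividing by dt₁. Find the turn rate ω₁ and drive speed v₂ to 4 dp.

heading to target = atan2(4.5−4, -2−-2.5) = 0.7854
Δθ = wrap(0.7854 − -2.6180) = -2.8798; ω₁ = Δθ/dt₁ = -1.9199
distance = √((-2−-2.5)² + (4.5−4)²) = 0.7071; v₂ = distance/dt₂ = 0.7071

ω₁ = -1.9199, v₂ = 0.7071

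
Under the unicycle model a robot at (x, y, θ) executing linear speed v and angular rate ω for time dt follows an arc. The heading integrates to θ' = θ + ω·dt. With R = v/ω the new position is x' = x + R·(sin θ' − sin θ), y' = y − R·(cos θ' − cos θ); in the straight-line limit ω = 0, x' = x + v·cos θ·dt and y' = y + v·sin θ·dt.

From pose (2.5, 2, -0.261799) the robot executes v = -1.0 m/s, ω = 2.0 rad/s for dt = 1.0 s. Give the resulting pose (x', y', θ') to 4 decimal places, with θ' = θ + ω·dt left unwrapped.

(1.8776, 1.4337, 1.7382)

θ' = -0.2618 + 2.0·1.0 = 1.7382
R = v/ω = -1.0/2.0 = -0.5000
x' = 2.5 + -0.5000·(sin 1.7382 − sin -0.2618) = 1.8776
y' = 2 − -0.5000·(cos 1.7382 − cos -0.2618) = 1.4337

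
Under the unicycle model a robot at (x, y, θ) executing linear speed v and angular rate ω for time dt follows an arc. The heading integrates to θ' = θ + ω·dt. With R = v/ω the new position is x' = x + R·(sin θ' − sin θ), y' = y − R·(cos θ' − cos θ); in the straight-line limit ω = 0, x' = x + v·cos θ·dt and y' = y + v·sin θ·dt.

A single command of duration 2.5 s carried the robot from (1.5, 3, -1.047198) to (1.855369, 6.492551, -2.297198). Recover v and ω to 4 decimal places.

v = -1.5000, ω = -0.5000

Δθ = -2.297198 − -1.047198 = -1.250000
ω = Δθ/dt = -1.250000/2.5 = -0.5000
R = −Δy/(cos θ' − cos θ) = 3.0000
v = R·ω = 3.0000·-0.5000 = -1.5000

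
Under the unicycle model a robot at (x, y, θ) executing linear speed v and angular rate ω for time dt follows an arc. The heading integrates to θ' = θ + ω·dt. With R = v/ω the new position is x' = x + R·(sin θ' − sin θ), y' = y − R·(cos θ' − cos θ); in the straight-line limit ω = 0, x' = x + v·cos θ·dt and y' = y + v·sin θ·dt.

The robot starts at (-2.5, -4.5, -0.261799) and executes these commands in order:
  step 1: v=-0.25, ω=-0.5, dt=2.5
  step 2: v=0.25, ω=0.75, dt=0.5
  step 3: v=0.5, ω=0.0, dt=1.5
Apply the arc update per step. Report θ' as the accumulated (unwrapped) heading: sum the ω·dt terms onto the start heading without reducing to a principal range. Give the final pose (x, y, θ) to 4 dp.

(-2.5240, -4.8475, -1.1368)

step 1: θ'=-1.5118 (R=0.5000) → pose (-2.8697, -4.0465, -1.5118)
step 2: θ'=-1.1368 (R=0.3333) → pose (-2.8394, -4.1670, -1.1368)
step 3: θ'=-1.1368 (straight) → pose (-2.5240, -4.8475, -1.1368)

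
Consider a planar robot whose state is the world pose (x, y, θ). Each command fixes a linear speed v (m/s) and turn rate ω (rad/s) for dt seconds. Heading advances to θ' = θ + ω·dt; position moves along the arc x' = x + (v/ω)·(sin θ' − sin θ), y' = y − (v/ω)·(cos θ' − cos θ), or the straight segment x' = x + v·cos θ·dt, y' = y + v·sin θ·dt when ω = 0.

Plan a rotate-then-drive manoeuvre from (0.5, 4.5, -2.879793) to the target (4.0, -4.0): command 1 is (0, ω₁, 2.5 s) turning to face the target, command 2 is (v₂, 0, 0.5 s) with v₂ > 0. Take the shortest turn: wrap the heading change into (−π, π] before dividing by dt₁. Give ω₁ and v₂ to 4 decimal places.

ω₁ = 0.6798, v₂ = 18.3848

heading to target = atan2(-4−4.5, 4−0.5) = -1.1802
Δθ = wrap(-1.1802 − -2.8798) = 1.6996; ω₁ = Δθ/dt₁ = 0.6798
distance = √((4−0.5)² + (-4−4.5)²) = 9.1924; v₂ = distance/dt₂ = 18.3848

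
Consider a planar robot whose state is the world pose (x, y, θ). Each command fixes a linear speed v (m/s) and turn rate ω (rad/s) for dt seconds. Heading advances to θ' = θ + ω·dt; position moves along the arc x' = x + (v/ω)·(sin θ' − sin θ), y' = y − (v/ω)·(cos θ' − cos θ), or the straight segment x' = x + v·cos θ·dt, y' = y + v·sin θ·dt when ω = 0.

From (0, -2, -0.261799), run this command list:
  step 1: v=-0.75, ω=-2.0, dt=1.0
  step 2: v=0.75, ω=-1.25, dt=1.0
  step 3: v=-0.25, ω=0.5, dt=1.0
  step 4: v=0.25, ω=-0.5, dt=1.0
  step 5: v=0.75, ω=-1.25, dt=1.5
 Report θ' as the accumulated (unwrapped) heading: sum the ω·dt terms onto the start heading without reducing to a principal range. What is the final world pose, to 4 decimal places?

step 1: θ'=-2.2618 (R=0.3750) → pose (-0.1919, -1.3988, -2.2618)
step 2: θ'=-3.5118 (R=-0.6000) → pose (-0.8714, -1.5758, -3.5118)
step 3: θ'=-3.0118 (R=-0.5000) → pose (-0.6258, -1.6054, -3.0118)
step 4: θ'=-3.5118 (R=-0.5000) → pose (-0.8714, -1.5758, -3.5118)
step 5: θ'=-5.3868 (R=-0.6000) → pose (-1.1229, -0.6417, -5.3868)

(-1.1229, -0.6417, -5.3868)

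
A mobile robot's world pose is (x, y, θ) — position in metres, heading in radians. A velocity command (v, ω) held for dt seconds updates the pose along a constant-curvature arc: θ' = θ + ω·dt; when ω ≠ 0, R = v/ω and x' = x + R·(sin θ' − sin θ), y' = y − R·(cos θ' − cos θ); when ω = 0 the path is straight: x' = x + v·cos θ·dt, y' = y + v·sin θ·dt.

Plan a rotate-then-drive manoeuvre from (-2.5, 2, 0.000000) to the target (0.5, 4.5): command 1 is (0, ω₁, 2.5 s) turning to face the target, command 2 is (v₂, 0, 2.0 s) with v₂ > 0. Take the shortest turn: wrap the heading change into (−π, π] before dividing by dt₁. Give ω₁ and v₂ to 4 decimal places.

ω₁ = 0.2779, v₂ = 1.9526

heading to target = atan2(4.5−2, 0.5−-2.5) = 0.6947
Δθ = wrap(0.6947 − 0.0000) = 0.6947; ω₁ = Δθ/dt₁ = 0.2779
distance = √((0.5−-2.5)² + (4.5−2)²) = 3.9051; v₂ = distance/dt₂ = 1.9526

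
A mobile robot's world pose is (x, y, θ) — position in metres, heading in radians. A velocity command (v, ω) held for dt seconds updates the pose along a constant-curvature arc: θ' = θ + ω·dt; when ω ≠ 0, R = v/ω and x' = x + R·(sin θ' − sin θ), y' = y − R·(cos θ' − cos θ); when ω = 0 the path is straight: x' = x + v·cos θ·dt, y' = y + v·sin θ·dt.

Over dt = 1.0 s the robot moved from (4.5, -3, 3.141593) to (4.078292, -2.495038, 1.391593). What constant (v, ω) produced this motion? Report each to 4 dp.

v = 0.7500, ω = -1.7500

Δθ = 1.391593 − 3.141593 = -1.750000
ω = Δθ/dt = -1.750000/1.0 = -1.7500
R = −Δy/(cos θ' − cos θ) = -0.4286
v = R·ω = -0.4286·-1.7500 = 0.7500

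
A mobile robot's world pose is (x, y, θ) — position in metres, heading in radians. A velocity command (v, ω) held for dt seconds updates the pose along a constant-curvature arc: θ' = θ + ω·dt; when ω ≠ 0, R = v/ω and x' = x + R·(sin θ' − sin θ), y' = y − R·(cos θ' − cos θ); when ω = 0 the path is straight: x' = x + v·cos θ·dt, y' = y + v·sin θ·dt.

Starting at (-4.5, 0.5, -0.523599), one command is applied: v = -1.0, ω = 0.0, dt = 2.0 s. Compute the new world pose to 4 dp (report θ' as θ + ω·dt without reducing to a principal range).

θ' = -0.5236 + 0.0·2.0 = -0.5236
ω = 0 → straight: x' = -4.5 + -1.0·cos(-0.5236)·2.0 = -6.2321
y' = 0.5 + -1.0·sin(-0.5236)·2.0 = 1.5000

(-6.2321, 1.5000, -0.5236)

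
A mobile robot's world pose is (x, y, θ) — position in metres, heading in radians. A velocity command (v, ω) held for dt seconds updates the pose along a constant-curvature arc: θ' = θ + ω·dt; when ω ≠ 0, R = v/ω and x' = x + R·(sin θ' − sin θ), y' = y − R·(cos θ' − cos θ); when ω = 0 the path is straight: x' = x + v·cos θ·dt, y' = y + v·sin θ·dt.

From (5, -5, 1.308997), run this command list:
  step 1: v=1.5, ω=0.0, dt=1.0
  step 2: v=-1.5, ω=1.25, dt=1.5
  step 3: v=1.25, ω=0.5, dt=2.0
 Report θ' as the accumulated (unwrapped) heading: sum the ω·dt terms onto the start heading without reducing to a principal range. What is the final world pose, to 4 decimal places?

(4.5451, -6.2980, 4.1840)

step 1: θ'=1.3090 (straight) → pose (5.3882, -3.5511, 1.3090)
step 2: θ'=3.1840 (R=-1.2000) → pose (6.5982, -5.0606, 3.1840)
step 3: θ'=4.1840 (R=2.5000) → pose (4.5451, -6.2980, 4.1840)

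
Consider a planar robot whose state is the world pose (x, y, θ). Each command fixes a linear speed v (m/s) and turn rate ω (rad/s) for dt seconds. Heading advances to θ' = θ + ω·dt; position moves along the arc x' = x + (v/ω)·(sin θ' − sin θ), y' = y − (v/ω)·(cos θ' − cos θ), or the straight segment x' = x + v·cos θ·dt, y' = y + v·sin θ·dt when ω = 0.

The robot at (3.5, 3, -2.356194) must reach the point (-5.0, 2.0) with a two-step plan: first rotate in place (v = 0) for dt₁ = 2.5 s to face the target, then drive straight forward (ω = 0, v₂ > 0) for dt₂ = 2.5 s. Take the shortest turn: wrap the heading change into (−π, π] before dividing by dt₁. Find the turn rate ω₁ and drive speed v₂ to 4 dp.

heading to target = atan2(2−3, -5−3.5) = -3.0245
Δθ = wrap(-3.0245 − -2.3562) = -0.6683; ω₁ = Δθ/dt₁ = -0.2673
distance = √((-5−3.5)² + (2−3)²) = 8.5586; v₂ = distance/dt₂ = 3.4234

ω₁ = -0.2673, v₂ = 3.4234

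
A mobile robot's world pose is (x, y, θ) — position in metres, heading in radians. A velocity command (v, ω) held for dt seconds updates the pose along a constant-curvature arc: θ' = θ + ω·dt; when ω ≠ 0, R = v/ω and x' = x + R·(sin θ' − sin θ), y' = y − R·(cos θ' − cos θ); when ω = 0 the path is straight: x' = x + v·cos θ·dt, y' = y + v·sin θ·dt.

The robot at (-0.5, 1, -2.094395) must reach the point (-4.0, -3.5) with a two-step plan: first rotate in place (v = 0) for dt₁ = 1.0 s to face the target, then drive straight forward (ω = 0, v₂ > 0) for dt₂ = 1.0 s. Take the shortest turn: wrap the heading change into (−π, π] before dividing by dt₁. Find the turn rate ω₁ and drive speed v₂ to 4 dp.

ω₁ = -0.1374, v₂ = 5.7009

heading to target = atan2(-3.5−1, -4−-0.5) = -2.2318
Δθ = wrap(-2.2318 − -2.0944) = -0.1374; ω₁ = Δθ/dt₁ = -0.1374
distance = √((-4−-0.5)² + (-3.5−1)²) = 5.7009; v₂ = distance/dt₂ = 5.7009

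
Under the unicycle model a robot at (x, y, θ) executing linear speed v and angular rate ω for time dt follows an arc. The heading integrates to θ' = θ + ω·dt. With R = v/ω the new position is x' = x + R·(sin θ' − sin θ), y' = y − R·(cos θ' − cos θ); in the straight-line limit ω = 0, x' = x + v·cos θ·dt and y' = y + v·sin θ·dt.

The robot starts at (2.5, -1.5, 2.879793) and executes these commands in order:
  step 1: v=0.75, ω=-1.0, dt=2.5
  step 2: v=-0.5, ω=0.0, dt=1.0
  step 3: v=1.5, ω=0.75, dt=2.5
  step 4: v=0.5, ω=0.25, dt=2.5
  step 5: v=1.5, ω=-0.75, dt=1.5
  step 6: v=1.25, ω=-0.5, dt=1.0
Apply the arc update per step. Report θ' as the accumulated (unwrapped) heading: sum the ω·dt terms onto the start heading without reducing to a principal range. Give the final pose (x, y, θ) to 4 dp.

step 1: θ'=0.3798 (R=-0.7500) → pose (2.4161, -0.0790, 0.3798)
step 2: θ'=0.3798 (straight) → pose (1.9517, -0.2644, 0.3798)
step 3: θ'=2.2548 (R=2.0000) → pose (2.7603, 2.8569, 2.2548)
step 4: θ'=2.8798 (R=2.0000) → pose (1.7279, 3.5250, 2.8798)
step 5: θ'=1.7548 (R=-2.0000) → pose (0.2793, 5.0909, 1.7548)
step 6: θ'=1.2548 (R=-2.5000) → pose (0.3609, 6.3252, 1.2548)

(0.3609, 6.3252, 1.2548)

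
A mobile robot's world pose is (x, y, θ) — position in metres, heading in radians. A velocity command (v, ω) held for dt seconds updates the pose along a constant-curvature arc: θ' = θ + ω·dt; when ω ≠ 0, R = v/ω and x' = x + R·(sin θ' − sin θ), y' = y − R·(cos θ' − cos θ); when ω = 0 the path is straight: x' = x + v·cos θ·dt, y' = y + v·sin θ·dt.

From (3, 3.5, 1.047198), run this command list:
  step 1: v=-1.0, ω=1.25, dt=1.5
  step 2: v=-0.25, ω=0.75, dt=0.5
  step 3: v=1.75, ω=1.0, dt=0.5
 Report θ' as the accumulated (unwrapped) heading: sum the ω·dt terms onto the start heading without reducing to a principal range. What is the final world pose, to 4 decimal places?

(2.8473, 1.9735, 3.7972)

step 1: θ'=2.9222 (R=-0.8000) → pose (3.5187, 2.3192, 2.9222)
step 2: θ'=3.2972 (R=-0.3333) → pose (3.6429, 2.3152, 3.2972)
step 3: θ'=3.7972 (R=1.7500) → pose (2.8473, 1.9735, 3.7972)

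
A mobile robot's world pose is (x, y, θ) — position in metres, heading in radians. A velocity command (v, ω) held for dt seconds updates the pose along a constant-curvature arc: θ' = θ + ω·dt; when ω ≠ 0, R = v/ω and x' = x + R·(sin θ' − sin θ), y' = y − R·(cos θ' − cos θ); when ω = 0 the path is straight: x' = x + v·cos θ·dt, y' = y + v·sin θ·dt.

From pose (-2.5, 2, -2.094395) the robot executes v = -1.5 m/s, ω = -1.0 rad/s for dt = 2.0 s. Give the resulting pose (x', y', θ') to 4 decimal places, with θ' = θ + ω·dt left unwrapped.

(0.0216, 2.1191, -4.0944)

θ' = -2.0944 + -1.0·2.0 = -4.0944
R = v/ω = -1.5/-1.0 = 1.5000
x' = -2.5 + 1.5000·(sin -4.0944 − sin -2.0944) = 0.0216
y' = 2 − 1.5000·(cos -4.0944 − cos -2.0944) = 2.1191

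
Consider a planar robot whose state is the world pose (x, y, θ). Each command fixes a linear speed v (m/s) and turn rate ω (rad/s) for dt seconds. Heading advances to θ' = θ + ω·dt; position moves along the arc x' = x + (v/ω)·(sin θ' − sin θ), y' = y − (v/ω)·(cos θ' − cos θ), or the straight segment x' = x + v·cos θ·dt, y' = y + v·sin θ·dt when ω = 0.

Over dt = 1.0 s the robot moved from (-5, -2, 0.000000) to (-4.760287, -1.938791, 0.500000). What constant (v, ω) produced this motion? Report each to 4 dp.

v = 0.2500, ω = 0.5000

Δθ = 0.500000 − 0.000000 = 0.500000
ω = Δθ/dt = 0.500000/1.0 = 0.5000
R = Δx/(sin θ' − sin θ) = 0.5000
v = R·ω = 0.5000·0.5000 = 0.2500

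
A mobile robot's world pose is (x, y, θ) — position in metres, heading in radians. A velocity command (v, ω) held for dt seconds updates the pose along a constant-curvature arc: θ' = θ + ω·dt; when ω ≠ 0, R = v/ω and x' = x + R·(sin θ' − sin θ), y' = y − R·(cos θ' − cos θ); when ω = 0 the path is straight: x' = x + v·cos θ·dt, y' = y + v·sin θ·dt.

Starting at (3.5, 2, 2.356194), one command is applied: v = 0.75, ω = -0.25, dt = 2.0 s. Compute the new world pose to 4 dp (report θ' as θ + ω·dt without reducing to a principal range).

θ' = 2.3562 + -0.25·2.0 = 1.8562
R = v/ω = 0.75/-0.25 = -3.0000
x' = 3.5 + -3.0000·(sin 1.8562 − sin 2.3562) = 2.7427
y' = 2 − -3.0000·(cos 1.8562 − cos 2.3562) = 3.2767

(2.7427, 3.2767, 1.8562)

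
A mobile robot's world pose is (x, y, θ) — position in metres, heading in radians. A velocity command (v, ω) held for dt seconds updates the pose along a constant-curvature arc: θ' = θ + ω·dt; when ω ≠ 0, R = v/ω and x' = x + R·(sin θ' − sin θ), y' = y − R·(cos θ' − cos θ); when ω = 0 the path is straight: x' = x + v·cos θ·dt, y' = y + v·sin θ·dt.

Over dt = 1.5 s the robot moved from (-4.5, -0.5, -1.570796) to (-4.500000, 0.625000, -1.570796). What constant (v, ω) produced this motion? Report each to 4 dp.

v = -0.7500, ω = 0.0000

Δθ = -1.570796 − -1.570796 = 0.000000
ω = Δθ/dt = 0.000000/1.5 = 0.0000
ω = 0 → v = (Δx·cos θ + Δy·sin θ)/dt = -0.7500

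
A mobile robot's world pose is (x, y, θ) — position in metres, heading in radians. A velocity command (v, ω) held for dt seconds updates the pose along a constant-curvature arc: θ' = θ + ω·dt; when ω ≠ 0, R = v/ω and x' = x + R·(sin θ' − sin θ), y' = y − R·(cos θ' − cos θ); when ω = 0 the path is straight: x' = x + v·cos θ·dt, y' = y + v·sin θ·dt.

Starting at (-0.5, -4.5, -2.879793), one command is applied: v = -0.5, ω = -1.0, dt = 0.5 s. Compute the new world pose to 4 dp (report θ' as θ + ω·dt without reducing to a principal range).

θ' = -2.8798 + -1.0·0.5 = -3.3798
R = v/ω = -0.5/-1.0 = 0.5000
x' = -0.5 + 0.5000·(sin -3.3798 − sin -2.8798) = -0.2526
y' = -4.5 − 0.5000·(cos -3.3798 − cos -2.8798) = -4.4971

(-0.2526, -4.4971, -3.3798)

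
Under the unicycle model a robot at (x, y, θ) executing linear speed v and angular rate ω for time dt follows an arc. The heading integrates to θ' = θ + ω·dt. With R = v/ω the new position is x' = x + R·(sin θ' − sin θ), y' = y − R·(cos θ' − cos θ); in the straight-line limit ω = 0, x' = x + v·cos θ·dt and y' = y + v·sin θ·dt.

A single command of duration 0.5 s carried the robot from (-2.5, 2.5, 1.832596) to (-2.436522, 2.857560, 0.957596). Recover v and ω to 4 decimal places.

Δθ = 0.957596 − 1.832596 = -0.875000
ω = Δθ/dt = -0.875000/0.5 = -1.7500
R = −Δy/(cos θ' − cos θ) = -0.4286
v = R·ω = -0.4286·-1.7500 = 0.7500

v = 0.7500, ω = -1.7500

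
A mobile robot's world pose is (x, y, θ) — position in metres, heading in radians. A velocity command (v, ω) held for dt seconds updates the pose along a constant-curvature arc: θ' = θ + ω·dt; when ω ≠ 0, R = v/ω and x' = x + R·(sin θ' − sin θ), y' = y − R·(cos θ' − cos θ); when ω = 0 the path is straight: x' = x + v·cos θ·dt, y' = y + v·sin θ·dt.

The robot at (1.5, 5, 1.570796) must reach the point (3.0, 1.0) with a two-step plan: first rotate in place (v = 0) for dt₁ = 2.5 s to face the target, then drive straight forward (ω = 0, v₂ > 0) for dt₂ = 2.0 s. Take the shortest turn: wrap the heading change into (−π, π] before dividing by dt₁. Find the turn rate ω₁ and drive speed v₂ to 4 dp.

ω₁ = -1.1131, v₂ = 2.1360

heading to target = atan2(1−5, 3−1.5) = -1.2120
Δθ = wrap(-1.2120 − 1.5708) = -2.7828; ω₁ = Δθ/dt₁ = -1.1131
distance = √((3−1.5)² + (1−5)²) = 4.2720; v₂ = distance/dt₂ = 2.1360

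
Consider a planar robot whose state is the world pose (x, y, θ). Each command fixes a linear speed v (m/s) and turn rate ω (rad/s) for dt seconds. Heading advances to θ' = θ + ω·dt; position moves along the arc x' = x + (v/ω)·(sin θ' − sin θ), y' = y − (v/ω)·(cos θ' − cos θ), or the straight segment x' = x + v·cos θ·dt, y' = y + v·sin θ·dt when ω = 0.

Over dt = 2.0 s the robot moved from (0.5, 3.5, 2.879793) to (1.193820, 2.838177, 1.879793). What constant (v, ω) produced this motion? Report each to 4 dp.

v = -0.5000, ω = -0.5000

Δθ = 1.879793 − 2.879793 = -1.000000
ω = Δθ/dt = -1.000000/2.0 = -0.5000
R = Δx/(sin θ' − sin θ) = 1.0000
v = R·ω = 1.0000·-0.5000 = -0.5000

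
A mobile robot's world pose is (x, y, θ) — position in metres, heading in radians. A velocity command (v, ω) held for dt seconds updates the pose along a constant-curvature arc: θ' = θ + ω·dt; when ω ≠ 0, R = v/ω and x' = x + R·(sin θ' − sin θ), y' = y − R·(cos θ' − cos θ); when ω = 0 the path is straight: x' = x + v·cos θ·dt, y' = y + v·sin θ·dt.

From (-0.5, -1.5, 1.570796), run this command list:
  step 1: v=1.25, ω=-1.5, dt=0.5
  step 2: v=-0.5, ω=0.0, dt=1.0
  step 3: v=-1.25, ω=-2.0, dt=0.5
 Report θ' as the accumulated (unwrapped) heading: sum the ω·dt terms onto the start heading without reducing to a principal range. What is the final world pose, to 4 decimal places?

step 1: θ'=0.8208 (R=-0.8333) → pose (-0.2764, -0.9320, 0.8208)
step 2: θ'=0.8208 (straight) → pose (-0.6172, -1.2978, 0.8208)
step 3: θ'=-0.1792 (R=0.6250) → pose (-1.1859, -1.4868, -0.1792)

(-1.1859, -1.4868, -0.1792)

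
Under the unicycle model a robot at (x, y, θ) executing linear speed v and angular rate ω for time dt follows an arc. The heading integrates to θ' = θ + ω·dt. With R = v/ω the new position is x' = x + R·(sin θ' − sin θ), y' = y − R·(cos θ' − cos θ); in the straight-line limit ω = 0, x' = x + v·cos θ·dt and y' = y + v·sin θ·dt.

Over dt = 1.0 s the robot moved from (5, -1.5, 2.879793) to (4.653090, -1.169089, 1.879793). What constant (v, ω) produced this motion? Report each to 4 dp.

v = 0.5000, ω = -1.0000

Δθ = 1.879793 − 2.879793 = -1.000000
ω = Δθ/dt = -1.000000/1.0 = -1.0000
R = Δx/(sin θ' − sin θ) = -0.5000
v = R·ω = -0.5000·-1.0000 = 0.5000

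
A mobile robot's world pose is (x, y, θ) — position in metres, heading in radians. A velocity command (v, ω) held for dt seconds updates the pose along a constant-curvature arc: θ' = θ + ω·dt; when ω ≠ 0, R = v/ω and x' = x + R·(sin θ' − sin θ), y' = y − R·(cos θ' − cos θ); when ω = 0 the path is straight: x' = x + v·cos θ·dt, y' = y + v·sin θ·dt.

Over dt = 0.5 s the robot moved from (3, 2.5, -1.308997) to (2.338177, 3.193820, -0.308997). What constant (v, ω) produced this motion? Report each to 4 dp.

Δθ = -0.308997 − -1.308997 = 1.000000
ω = Δθ/dt = 1.000000/0.5 = 2.0000
R = −Δy/(cos θ' − cos θ) = -1.0000
v = R·ω = -1.0000·2.0000 = -2.0000

v = -2.0000, ω = 2.0000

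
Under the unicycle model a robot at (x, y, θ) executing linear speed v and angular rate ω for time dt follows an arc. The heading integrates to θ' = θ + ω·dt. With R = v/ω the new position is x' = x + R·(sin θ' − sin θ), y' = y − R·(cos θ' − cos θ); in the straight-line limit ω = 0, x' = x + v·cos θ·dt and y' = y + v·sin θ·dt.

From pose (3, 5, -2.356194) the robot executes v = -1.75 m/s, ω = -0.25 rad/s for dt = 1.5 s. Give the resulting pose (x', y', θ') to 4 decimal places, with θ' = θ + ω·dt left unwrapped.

θ' = -2.3562 + -0.25·1.5 = -2.7312
R = v/ω = -1.75/-0.25 = 7.0000
x' = 3 + 7.0000·(sin -2.7312 − sin -2.3562) = 5.1569
y' = 5 − 7.0000·(cos -2.7312 − cos -2.3562) = 6.4690

(5.1569, 6.4690, -2.7312)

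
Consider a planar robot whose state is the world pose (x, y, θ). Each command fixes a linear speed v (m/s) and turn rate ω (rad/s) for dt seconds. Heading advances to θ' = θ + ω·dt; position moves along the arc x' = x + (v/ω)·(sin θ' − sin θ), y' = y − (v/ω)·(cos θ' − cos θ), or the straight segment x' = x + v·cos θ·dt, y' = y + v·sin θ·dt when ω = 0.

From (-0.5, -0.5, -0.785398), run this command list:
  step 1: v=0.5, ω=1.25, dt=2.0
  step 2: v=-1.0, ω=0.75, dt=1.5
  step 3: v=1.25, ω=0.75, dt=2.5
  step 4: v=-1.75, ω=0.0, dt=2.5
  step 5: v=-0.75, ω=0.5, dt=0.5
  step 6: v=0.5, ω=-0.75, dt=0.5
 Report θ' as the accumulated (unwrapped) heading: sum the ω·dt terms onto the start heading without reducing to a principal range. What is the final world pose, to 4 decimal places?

step 1: θ'=1.7146 (R=0.4000) → pose (0.1787, -0.1598, 1.7146)
step 2: θ'=2.8396 (R=-1.3333) → pose (1.1017, -1.2417, 2.8396)
step 3: θ'=4.7146 (R=1.6667) → pose (-1.0606, -2.8367, 4.7146)
step 4: θ'=4.7146 (straight) → pose (-1.0703, 1.5383, 4.7146)
step 5: θ'=4.9646 (R=-1.5000) → pose (-1.1178, 1.9093, 4.9646)
step 6: θ'=4.5896 (R=-0.6667) → pose (-1.1017, 1.6613, 4.5896)

(-1.1017, 1.6613, 4.5896)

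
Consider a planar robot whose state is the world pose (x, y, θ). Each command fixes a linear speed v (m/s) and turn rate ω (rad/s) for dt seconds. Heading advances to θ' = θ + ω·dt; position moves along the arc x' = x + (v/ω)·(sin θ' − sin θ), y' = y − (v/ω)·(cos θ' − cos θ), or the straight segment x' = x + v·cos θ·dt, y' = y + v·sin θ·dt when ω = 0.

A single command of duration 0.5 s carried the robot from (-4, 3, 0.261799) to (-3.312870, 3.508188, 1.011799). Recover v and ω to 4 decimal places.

v = 1.7500, ω = 1.5000

Δθ = 1.011799 − 0.261799 = 0.750000
ω = Δθ/dt = 0.750000/0.5 = 1.5000
R = Δx/(sin θ' − sin θ) = 1.1667
v = R·ω = 1.1667·1.5000 = 1.7500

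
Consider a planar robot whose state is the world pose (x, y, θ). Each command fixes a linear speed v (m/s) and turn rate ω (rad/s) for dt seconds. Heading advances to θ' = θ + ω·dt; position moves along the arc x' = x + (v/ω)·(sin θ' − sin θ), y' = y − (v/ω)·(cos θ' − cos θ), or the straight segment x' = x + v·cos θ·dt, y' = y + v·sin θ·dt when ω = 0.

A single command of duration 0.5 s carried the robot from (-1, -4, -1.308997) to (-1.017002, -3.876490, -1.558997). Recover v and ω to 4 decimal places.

v = -0.2500, ω = -0.5000

Δθ = -1.558997 − -1.308997 = -0.250000
ω = Δθ/dt = -0.250000/0.5 = -0.5000
R = −Δy/(cos θ' − cos θ) = 0.5000
v = R·ω = 0.5000·-0.5000 = -0.2500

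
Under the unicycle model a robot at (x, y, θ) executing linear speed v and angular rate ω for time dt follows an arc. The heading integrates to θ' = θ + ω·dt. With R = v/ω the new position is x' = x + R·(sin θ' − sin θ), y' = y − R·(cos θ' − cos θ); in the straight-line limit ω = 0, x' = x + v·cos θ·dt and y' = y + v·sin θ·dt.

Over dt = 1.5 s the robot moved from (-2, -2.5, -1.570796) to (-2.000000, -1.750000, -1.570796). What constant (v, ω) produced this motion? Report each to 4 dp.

v = -0.5000, ω = 0.0000

Δθ = -1.570796 − -1.570796 = 0.000000
ω = Δθ/dt = 0.000000/1.5 = 0.0000
ω = 0 → v = (Δx·cos θ + Δy·sin θ)/dt = -0.5000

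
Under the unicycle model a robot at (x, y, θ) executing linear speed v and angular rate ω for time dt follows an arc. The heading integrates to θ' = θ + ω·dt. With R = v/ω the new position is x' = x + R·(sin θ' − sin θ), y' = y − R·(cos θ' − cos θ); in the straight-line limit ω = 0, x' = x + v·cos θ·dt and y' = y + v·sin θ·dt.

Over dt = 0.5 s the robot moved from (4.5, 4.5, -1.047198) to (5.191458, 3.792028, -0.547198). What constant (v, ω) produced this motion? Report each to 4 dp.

v = 2.0000, ω = 1.0000

Δθ = -0.547198 − -1.047198 = 0.500000
ω = Δθ/dt = 0.500000/0.5 = 1.0000
R = −Δy/(cos θ' − cos θ) = 2.0000
v = R·ω = 2.0000·1.0000 = 2.0000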